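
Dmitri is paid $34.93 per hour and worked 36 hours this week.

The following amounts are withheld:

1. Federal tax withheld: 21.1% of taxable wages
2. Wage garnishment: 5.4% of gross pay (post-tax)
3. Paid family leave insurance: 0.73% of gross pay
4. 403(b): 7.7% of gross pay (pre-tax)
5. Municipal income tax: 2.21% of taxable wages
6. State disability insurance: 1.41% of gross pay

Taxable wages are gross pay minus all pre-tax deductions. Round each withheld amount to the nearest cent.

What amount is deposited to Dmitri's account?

$795.29

Gross pay: 36 × $34.93 = $1,257.48
403(b): $1,257.48 × 0.077 = $96.83
Taxable wages = $1,257.48 − $96.83 = $1,160.65
Municipal income tax: $1,160.65 × 0.0221 = $25.65
Federal tax withheld: $1,160.65 × 0.211 = $244.90
Paid family leave insurance: $1,257.48 × 0.0073 = $9.18
State disability insurance: $1,257.48 × 0.0141 = $17.73
Wage garnishment: $1,257.48 × 0.054 = $67.90
Total deductions = $96.83 + $25.65 + $244.90 + $9.18 + $17.73 + $67.90 = $462.19
Net pay = $1,257.48 − $462.19 = $795.29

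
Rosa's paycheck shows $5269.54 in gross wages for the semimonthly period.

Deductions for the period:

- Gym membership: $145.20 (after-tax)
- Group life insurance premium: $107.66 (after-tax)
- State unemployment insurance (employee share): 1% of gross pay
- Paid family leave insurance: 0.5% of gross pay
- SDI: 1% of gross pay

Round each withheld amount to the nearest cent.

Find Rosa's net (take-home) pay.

$4884.93

State unemployment insurance (employee share): $5269.54 × 0.01 = $52.70
Paid family leave insurance: $5269.54 × 0.005 = $26.35
SDI: $5269.54 × 0.01 = $52.70
Gym membership: $145.20
Group life insurance premium: $107.66
Total deductions = $52.70 + $26.35 + $52.70 + $145.20 + $107.66 = $384.61
Net pay = $5269.54 − $384.61 = $4884.93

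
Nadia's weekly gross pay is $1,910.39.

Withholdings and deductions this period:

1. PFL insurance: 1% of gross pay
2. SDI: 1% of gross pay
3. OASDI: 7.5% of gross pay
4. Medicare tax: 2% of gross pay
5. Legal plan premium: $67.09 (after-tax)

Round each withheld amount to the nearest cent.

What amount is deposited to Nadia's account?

SDI: $1,910.39 × 0.01 = $19.10
PFL insurance: $1,910.39 × 0.01 = $19.10
OASDI: $1,910.39 × 0.075 = $143.28
Medicare tax: $1,910.39 × 0.02 = $38.21
Legal plan premium: $67.09
Total deductions = $19.10 + $19.10 + $143.28 + $38.21 + $67.09 = $286.78
Net pay = $1,910.39 − $286.78 = $1,623.61

$1,623.61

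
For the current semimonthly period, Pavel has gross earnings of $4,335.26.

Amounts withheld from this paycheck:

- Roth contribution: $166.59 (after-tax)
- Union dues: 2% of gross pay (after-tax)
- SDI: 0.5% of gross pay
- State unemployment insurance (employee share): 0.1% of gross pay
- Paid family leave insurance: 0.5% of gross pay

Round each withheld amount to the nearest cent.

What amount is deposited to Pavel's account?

$4,034.26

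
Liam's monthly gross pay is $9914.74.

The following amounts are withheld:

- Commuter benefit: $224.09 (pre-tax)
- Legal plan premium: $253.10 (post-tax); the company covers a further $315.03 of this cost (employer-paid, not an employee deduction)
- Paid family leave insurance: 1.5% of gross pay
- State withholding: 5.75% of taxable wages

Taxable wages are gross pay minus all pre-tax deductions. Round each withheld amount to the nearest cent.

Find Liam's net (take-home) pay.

Commuter benefit: $224.09
Taxable wages = $9914.74 − $224.09 = $9690.65
State withholding: $9690.65 × 0.0575 = $557.21
Paid family leave insurance: $9914.74 × 0.015 = $148.72
Legal plan premium: $253.10
(Employer's $315.03 toward legal plan premium is not withheld from the employee.)
Total deductions = $224.09 + $557.21 + $148.72 + $253.10 = $1183.12
Net pay = $9914.74 − $1183.12 = $8731.62

$8731.62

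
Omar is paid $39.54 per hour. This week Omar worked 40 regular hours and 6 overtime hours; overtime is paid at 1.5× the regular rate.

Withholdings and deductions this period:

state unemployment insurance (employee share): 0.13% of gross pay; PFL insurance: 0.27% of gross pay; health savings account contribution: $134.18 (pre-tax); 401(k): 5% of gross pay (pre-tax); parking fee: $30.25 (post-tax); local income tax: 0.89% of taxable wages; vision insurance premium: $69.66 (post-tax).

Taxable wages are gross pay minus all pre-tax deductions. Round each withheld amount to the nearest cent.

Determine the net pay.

$1,583.56

Regular pay: 40 × $39.54 = $1,581.60
Overtime pay: 6 × $39.54 × 1.5 = $355.86
Gross pay = $1,581.60 + $355.86 = $1,937.46
401(k): $1,937.46 × 0.05 = $96.87
Health savings account contribution: $134.18
Pre-tax total = $96.87 + $134.18 = $231.05
Taxable wages = $1,937.46 − $231.05 = $1,706.41
Local income tax: $1,706.41 × 0.0089 = $15.19
PFL insurance: $1,937.46 × 0.0027 = $5.23
State unemployment insurance (employee share): $1,937.46 × 0.0013 = $2.52
Vision insurance premium: $69.66
Parking fee: $30.25
Total deductions = $96.87 + $134.18 + $15.19 + $5.23 + $2.52 + $69.66 + $30.25 = $353.90
Net pay = $1,937.46 − $353.90 = $1,583.56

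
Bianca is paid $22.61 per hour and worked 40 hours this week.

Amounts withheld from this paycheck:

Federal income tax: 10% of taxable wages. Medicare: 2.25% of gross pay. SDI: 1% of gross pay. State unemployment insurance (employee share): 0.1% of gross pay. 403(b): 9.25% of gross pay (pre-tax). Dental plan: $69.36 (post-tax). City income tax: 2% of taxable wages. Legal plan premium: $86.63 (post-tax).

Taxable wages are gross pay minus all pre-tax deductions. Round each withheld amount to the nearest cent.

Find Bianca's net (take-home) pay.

Gross pay: 40 × $22.61 = $904.40
403(b): $904.40 × 0.0925 = $83.66
Taxable wages = $904.40 − $83.66 = $820.74
City income tax: $820.74 × 0.02 = $16.41
Federal income tax: $820.74 × 0.1 = $82.07
SDI: $904.40 × 0.01 = $9.04
State unemployment insurance (employee share): $904.40 × 0.001 = $0.90
Medicare: $904.40 × 0.0225 = $20.35
Dental plan: $69.36
Legal plan premium: $86.63
Total deductions = $83.66 + $16.41 + $82.07 + $9.04 + $0.90 + $20.35 + $69.36 + $86.63 = $368.42
Net pay = $904.40 − $368.42 = $535.98

$535.98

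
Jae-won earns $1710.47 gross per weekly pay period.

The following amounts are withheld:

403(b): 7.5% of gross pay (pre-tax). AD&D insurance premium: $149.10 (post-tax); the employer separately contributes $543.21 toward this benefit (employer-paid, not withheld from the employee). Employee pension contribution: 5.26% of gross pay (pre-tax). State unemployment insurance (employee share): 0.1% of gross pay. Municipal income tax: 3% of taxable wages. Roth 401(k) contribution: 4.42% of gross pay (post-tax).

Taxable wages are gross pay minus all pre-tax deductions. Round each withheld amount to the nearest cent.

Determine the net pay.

$1221.03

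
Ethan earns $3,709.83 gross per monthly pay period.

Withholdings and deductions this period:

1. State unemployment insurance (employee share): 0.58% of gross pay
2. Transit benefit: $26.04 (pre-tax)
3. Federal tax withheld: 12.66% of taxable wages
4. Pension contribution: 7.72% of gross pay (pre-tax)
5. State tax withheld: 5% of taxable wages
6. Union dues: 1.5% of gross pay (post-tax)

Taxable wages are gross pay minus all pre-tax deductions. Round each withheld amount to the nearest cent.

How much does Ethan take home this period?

$2,720.24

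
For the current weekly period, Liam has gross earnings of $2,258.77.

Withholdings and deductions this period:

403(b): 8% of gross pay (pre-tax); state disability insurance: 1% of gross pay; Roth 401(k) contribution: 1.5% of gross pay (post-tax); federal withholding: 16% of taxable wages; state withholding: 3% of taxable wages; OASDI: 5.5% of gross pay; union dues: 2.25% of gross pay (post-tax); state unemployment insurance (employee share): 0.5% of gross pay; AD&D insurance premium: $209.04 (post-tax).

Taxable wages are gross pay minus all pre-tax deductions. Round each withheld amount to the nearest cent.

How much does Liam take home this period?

$1,231.39

403(b): $2,258.77 × 0.08 = $180.70
Taxable wages = $2,258.77 − $180.70 = $2,078.07
State withholding: $2,078.07 × 0.03 = $62.34
Federal withholding: $2,078.07 × 0.16 = $332.49
State disability insurance: $2,258.77 × 0.01 = $22.59
State unemployment insurance (employee share): $2,258.77 × 0.005 = $11.29
OASDI: $2,258.77 × 0.055 = $124.23
Roth 401(k) contribution: $2,258.77 × 0.015 = $33.88
AD&D insurance premium: $209.04
Union dues: $2,258.77 × 0.0225 = $50.82
Total deductions = $180.70 + $62.34 + $332.49 + $22.59 + $11.29 + $124.23 + $33.88 + $209.04 + $50.82 = $1,027.38
Net pay = $2,258.77 − $1,027.38 = $1,231.39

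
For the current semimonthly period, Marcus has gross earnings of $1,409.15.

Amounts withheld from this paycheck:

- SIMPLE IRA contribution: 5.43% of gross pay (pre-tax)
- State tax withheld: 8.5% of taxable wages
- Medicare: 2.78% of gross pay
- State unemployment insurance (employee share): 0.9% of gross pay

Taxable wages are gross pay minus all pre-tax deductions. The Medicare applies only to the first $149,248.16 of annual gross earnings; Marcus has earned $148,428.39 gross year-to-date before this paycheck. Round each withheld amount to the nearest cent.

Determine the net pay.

SIMPLE IRA contribution: $1,409.15 × 0.0543 = $76.52
Taxable wages = $1,409.15 − $76.52 = $1,332.63
State tax withheld: $1,332.63 × 0.085 = $113.27
Medicare: only $149,248.16 − $148,428.39 = $819.77 of this check is subject → $819.77 × 0.0278 = $22.79
State unemployment insurance (employee share): $1,409.15 × 0.009 = $12.68
Total deductions = $76.52 + $113.27 + $22.79 + $12.68 = $225.26
Net pay = $1,409.15 − $225.26 = $1,183.89

$1,183.89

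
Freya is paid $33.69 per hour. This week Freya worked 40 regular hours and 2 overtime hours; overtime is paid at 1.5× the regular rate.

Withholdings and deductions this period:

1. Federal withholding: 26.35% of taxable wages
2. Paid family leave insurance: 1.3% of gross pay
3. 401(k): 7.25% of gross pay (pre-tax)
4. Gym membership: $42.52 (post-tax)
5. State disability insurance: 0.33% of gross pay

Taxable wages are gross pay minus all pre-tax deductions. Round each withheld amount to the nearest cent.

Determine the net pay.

Regular pay: 40 × $33.69 = $1,347.60
Overtime pay: 2 × $33.69 × 1.5 = $101.07
Gross pay = $1,347.60 + $101.07 = $1,448.67
401(k): $1,448.67 × 0.0725 = $105.03
Taxable wages = $1,448.67 − $105.03 = $1,343.64
Federal withholding: $1,343.64 × 0.2635 = $354.05
State disability insurance: $1,448.67 × 0.0033 = $4.78
Paid family leave insurance: $1,448.67 × 0.013 = $18.83
Gym membership: $42.52
Total deductions = $105.03 + $354.05 + $4.78 + $18.83 + $42.52 = $525.21
Net pay = $1,448.67 − $525.21 = $923.46

$923.46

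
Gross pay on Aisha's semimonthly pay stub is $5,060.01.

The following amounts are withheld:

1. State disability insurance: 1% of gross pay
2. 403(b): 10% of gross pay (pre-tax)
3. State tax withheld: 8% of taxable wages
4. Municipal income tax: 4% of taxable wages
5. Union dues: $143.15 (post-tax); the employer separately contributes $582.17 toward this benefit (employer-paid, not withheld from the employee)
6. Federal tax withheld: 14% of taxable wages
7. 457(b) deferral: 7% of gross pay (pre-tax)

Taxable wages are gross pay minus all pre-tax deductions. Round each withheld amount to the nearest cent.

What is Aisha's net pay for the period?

457(b) deferral: $5,060.01 × 0.07 = $354.20
403(b): $5,060.01 × 0.1 = $506.00
Pre-tax total = $354.20 + $506.00 = $860.20
Taxable wages = $5,060.01 − $860.20 = $4,199.81
Municipal income tax: $4,199.81 × 0.04 = $167.99
Federal tax withheld: $4,199.81 × 0.14 = $587.97
State tax withheld: $4,199.81 × 0.08 = $335.98
State disability insurance: $5,060.01 × 0.01 = $50.60
Union dues: $143.15
(Employer's $582.17 toward union dues is not withheld from the employee.)
Total deductions = $354.20 + $506.00 + $167.99 + $587.97 + $335.98 + $50.60 + $143.15 = $2,145.89
Net pay = $5,060.01 − $2,145.89 = $2,914.12

$2,914.12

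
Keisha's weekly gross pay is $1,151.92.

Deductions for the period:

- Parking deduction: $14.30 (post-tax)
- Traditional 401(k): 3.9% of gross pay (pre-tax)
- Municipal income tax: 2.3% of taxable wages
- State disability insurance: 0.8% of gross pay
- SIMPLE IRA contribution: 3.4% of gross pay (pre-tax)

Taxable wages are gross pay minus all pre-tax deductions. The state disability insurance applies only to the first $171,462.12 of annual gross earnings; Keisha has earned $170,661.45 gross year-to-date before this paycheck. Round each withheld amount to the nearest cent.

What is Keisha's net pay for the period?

$1,022.56

SIMPLE IRA contribution: $1,151.92 × 0.034 = $39.17
Traditional 401(k): $1,151.92 × 0.039 = $44.92
Pre-tax total = $39.17 + $44.92 = $84.09
Taxable wages = $1,151.92 − $84.09 = $1,067.83
Municipal income tax: $1,067.83 × 0.023 = $24.56
State disability insurance: only $171,462.12 − $170,661.45 = $800.67 of this check is subject → $800.67 × 0.008 = $6.41
Parking deduction: $14.30
Total deductions = $39.17 + $44.92 + $24.56 + $6.41 + $14.30 = $129.36
Net pay = $1,151.92 − $129.36 = $1,022.56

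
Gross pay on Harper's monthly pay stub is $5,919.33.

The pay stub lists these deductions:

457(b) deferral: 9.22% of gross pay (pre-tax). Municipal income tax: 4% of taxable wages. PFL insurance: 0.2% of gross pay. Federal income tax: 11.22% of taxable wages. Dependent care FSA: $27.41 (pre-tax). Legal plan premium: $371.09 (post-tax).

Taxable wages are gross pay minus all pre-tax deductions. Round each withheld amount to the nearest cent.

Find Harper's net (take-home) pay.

457(b) deferral: $5,919.33 × 0.0922 = $545.76
Dependent care FSA: $27.41
Pre-tax total = $545.76 + $27.41 = $573.17
Taxable wages = $5,919.33 − $573.17 = $5,346.16
Municipal income tax: $5,346.16 × 0.04 = $213.85
Federal income tax: $5,346.16 × 0.1122 = $599.84
PFL insurance: $5,919.33 × 0.002 = $11.84
Legal plan premium: $371.09
Total deductions = $545.76 + $27.41 + $213.85 + $599.84 + $11.84 + $371.09 = $1,769.79
Net pay = $5,919.33 − $1,769.79 = $4,149.54

$4,149.54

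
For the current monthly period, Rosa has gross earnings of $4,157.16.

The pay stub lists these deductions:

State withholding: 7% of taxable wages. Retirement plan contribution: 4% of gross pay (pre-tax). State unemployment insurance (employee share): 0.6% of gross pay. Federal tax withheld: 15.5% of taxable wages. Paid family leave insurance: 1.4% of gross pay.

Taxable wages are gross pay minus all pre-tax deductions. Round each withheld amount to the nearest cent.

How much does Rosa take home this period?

$3,009.79

Retirement plan contribution: $4,157.16 × 0.04 = $166.29
Taxable wages = $4,157.16 − $166.29 = $3,990.87
State withholding: $3,990.87 × 0.07 = $279.36
Federal tax withheld: $3,990.87 × 0.155 = $618.58
State unemployment insurance (employee share): $4,157.16 × 0.006 = $24.94
Paid family leave insurance: $4,157.16 × 0.014 = $58.20
Total deductions = $166.29 + $279.36 + $618.58 + $24.94 + $58.20 = $1,147.37
Net pay = $4,157.16 − $1,147.37 = $3,009.79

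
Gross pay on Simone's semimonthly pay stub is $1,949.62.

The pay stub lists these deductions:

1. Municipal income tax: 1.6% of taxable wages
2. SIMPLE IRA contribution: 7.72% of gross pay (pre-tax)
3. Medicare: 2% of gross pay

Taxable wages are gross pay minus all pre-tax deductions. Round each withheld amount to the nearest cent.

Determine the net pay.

$1,731.33

SIMPLE IRA contribution: $1,949.62 × 0.0772 = $150.51
Taxable wages = $1,949.62 − $150.51 = $1,799.11
Municipal income tax: $1,799.11 × 0.016 = $28.79
Medicare: $1,949.62 × 0.02 = $38.99
Total deductions = $150.51 + $28.79 + $38.99 = $218.29
Net pay = $1,949.62 − $218.29 = $1,731.33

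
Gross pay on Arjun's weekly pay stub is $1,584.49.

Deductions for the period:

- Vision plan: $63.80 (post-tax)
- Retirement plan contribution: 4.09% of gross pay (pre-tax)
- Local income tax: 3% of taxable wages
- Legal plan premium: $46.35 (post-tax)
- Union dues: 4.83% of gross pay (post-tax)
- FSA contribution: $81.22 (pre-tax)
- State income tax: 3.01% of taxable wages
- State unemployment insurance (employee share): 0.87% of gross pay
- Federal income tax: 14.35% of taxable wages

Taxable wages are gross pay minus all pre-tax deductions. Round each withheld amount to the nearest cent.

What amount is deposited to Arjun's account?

$945.12

FSA contribution: $81.22
Retirement plan contribution: $1,584.49 × 0.0409 = $64.81
Pre-tax total = $81.22 + $64.81 = $146.03
Taxable wages = $1,584.49 − $146.03 = $1,438.46
State income tax: $1,438.46 × 0.0301 = $43.30
Local income tax: $1,438.46 × 0.03 = $43.15
Federal income tax: $1,438.46 × 0.1435 = $206.42
State unemployment insurance (employee share): $1,584.49 × 0.0087 = $13.79
Union dues: $1,584.49 × 0.0483 = $76.53
Vision plan: $63.80
Legal plan premium: $46.35
Total deductions = $81.22 + $64.81 + $43.30 + $43.15 + $206.42 + $13.79 + $76.53 + $63.80 + $46.35 = $639.37
Net pay = $1,584.49 − $639.37 = $945.12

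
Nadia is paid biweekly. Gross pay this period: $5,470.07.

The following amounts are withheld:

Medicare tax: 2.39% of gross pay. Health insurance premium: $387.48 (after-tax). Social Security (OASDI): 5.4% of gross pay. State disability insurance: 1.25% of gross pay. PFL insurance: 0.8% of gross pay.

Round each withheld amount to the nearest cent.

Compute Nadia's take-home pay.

$4,544.34

Medicare tax: $5,470.07 × 0.0239 = $130.73
Social Security (OASDI): $5,470.07 × 0.054 = $295.38
PFL insurance: $5,470.07 × 0.008 = $43.76
State disability insurance: $5,470.07 × 0.0125 = $68.38
Health insurance premium: $387.48
Total deductions = $130.73 + $295.38 + $43.76 + $68.38 + $387.48 = $925.73
Net pay = $5,470.07 − $925.73 = $4,544.34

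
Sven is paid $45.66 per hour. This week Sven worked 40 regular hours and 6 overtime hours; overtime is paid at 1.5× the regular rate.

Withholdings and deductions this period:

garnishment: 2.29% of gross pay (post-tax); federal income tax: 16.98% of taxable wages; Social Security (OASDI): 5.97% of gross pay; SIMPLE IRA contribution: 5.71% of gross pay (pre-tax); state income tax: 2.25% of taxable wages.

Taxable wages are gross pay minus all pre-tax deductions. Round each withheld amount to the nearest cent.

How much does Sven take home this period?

$1,519.10

Regular pay: 40 × $45.66 = $1,826.40
Overtime pay: 6 × $45.66 × 1.5 = $410.94
Gross pay = $1,826.40 + $410.94 = $2,237.34
SIMPLE IRA contribution: $2,237.34 × 0.0571 = $127.75
Taxable wages = $2,237.34 − $127.75 = $2,109.59
State income tax: $2,109.59 × 0.0225 = $47.47
Federal income tax: $2,109.59 × 0.1698 = $358.21
Social Security (OASDI): $2,237.34 × 0.0597 = $133.57
Garnishment: $2,237.34 × 0.0229 = $51.24
Total deductions = $127.75 + $47.47 + $358.21 + $133.57 + $51.24 = $718.24
Net pay = $2,237.34 − $718.24 = $1,519.10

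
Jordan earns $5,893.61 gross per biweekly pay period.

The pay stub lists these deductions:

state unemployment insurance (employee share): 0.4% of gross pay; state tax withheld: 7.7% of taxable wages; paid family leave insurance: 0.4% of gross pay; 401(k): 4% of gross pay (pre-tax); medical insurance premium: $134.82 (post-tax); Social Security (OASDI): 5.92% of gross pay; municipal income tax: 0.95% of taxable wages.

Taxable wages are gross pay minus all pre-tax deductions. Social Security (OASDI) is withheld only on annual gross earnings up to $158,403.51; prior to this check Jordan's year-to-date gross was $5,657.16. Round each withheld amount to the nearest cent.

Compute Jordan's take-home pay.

401(k): $5,893.61 × 0.04 = $235.74
Taxable wages = $5,893.61 − $235.74 = $5,657.87
State tax withheld: $5,657.87 × 0.077 = $435.66
Municipal income tax: $5,657.87 × 0.0095 = $53.75
Social Security (OASDI): cap not yet reached, full $5,893.61 is subject → $5,893.61 × 0.0592 = $348.90
State unemployment insurance (employee share): $5,893.61 × 0.004 = $23.57
Paid family leave insurance: $5,893.61 × 0.004 = $23.57
Medical insurance premium: $134.82
Total deductions = $235.74 + $435.66 + $53.75 + $348.90 + $23.57 + $23.57 + $134.82 = $1,256.01
Net pay = $5,893.61 − $1,256.01 = $4,637.60

$4,637.60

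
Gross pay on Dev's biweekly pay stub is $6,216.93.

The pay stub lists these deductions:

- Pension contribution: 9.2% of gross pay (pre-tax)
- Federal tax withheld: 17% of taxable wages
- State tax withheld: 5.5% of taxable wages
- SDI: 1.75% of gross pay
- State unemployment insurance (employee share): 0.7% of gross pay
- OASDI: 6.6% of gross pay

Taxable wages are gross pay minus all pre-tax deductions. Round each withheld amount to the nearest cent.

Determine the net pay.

$3,812.22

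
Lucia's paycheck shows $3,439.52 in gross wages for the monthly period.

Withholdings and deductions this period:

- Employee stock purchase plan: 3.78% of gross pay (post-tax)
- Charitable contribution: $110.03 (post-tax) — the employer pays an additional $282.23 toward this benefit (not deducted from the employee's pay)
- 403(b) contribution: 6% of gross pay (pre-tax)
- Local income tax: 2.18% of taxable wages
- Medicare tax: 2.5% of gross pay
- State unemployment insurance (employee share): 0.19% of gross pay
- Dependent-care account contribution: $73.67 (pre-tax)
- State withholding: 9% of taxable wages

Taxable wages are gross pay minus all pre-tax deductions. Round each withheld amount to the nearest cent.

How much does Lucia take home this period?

$2,473.68

Dependent-care account contribution: $73.67
403(b) contribution: $3,439.52 × 0.06 = $206.37
Pre-tax total = $73.67 + $206.37 = $280.04
Taxable wages = $3,439.52 − $280.04 = $3,159.48
Local income tax: $3,159.48 × 0.0218 = $68.88
State withholding: $3,159.48 × 0.09 = $284.35
State unemployment insurance (employee share): $3,439.52 × 0.0019 = $6.54
Medicare tax: $3,439.52 × 0.025 = $85.99
Charitable contribution: $110.03
Employee stock purchase plan: $3,439.52 × 0.0378 = $130.01
(Employer's $282.23 toward charitable contribution is not withheld from the employee.)
Total deductions = $73.67 + $206.37 + $68.88 + $284.35 + $6.54 + $85.99 + $110.03 + $130.01 = $965.84
Net pay = $3,439.52 − $965.84 = $2,473.68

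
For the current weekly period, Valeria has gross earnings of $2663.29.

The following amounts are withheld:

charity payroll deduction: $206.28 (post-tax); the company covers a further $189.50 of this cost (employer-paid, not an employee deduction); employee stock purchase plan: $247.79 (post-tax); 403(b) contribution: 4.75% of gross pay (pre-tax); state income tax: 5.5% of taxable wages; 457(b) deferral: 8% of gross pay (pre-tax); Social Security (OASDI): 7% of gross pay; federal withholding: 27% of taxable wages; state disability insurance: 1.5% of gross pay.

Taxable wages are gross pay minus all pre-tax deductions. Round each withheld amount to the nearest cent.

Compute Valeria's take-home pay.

$888.07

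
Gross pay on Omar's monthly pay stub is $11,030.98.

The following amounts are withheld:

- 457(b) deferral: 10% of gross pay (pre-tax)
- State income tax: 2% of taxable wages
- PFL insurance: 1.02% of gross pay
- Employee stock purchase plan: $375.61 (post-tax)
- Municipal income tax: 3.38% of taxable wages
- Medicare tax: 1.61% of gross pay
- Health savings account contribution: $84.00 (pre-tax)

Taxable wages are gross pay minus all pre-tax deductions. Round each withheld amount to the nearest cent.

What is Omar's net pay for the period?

Health savings account contribution: $84.00
457(b) deferral: $11,030.98 × 0.1 = $1,103.10
Pre-tax total = $84.00 + $1,103.10 = $1,187.10
Taxable wages = $11,030.98 − $1,187.10 = $9,843.88
State income tax: $9,843.88 × 0.02 = $196.88
Municipal income tax: $9,843.88 × 0.0338 = $332.72
PFL insurance: $11,030.98 × 0.0102 = $112.52
Medicare tax: $11,030.98 × 0.0161 = $177.60
Employee stock purchase plan: $375.61
Total deductions = $84.00 + $1,103.10 + $196.88 + $332.72 + $112.52 + $177.60 + $375.61 = $2,382.43
Net pay = $11,030.98 − $2,382.43 = $8,648.55

$8,648.55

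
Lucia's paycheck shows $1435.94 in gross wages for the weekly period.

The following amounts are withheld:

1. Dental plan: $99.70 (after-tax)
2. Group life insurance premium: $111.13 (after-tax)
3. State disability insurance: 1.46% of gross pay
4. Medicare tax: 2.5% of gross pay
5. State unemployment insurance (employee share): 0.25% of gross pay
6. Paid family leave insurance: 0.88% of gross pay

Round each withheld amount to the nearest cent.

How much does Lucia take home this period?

$1152.02

State disability insurance: $1435.94 × 0.0146 = $20.96
Paid family leave insurance: $1435.94 × 0.0088 = $12.64
Medicare tax: $1435.94 × 0.025 = $35.90
State unemployment insurance (employee share): $1435.94 × 0.0025 = $3.59
Group life insurance premium: $111.13
Dental plan: $99.70
Total deductions = $20.96 + $12.64 + $35.90 + $3.59 + $111.13 + $99.70 = $283.92
Net pay = $1435.94 − $283.92 = $1152.02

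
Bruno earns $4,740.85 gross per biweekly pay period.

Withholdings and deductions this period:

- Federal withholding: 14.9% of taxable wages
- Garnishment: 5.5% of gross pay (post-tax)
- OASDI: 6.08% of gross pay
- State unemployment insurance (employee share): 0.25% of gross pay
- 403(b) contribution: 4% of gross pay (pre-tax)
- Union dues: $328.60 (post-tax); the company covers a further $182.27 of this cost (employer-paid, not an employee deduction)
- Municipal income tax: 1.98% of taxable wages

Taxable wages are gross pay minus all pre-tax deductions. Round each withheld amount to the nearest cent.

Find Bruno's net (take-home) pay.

$2,893.54

403(b) contribution: $4,740.85 × 0.04 = $189.63
Taxable wages = $4,740.85 − $189.63 = $4,551.22
Municipal income tax: $4,551.22 × 0.0198 = $90.11
Federal withholding: $4,551.22 × 0.149 = $678.13
OASDI: $4,740.85 × 0.0608 = $288.24
State unemployment insurance (employee share): $4,740.85 × 0.0025 = $11.85
Garnishment: $4,740.85 × 0.055 = $260.75
Union dues: $328.60
(Employer's $182.27 toward union dues is not withheld from the employee.)
Total deductions = $189.63 + $90.11 + $678.13 + $288.24 + $11.85 + $260.75 + $328.60 = $1,847.31
Net pay = $4,740.85 − $1,847.31 = $2,893.54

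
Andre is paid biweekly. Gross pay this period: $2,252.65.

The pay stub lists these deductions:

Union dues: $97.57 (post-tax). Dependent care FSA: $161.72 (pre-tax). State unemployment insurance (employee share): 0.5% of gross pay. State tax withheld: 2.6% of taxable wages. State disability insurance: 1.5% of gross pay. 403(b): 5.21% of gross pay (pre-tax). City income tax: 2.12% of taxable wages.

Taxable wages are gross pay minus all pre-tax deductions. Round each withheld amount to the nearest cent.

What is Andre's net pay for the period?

$1,737.80

Dependent care FSA: $161.72
403(b): $2,252.65 × 0.0521 = $117.36
Pre-tax total = $161.72 + $117.36 = $279.08
Taxable wages = $2,252.65 − $279.08 = $1,973.57
State tax withheld: $1,973.57 × 0.026 = $51.31
City income tax: $1,973.57 × 0.0212 = $41.84
State unemployment insurance (employee share): $2,252.65 × 0.005 = $11.26
State disability insurance: $2,252.65 × 0.015 = $33.79
Union dues: $97.57
Total deductions = $161.72 + $117.36 + $51.31 + $41.84 + $11.26 + $33.79 + $97.57 = $514.85
Net pay = $2,252.65 − $514.85 = $1,737.80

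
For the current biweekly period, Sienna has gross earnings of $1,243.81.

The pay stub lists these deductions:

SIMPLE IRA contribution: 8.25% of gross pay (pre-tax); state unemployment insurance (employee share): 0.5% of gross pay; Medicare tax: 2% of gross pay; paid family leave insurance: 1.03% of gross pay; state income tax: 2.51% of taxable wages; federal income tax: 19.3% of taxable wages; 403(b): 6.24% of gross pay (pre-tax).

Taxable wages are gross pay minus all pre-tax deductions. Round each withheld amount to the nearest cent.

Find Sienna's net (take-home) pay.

$787.71

403(b): $1,243.81 × 0.0624 = $77.61
SIMPLE IRA contribution: $1,243.81 × 0.0825 = $102.61
Pre-tax total = $77.61 + $102.61 = $180.22
Taxable wages = $1,243.81 − $180.22 = $1,063.59
State income tax: $1,063.59 × 0.0251 = $26.70
Federal income tax: $1,063.59 × 0.193 = $205.27
State unemployment insurance (employee share): $1,243.81 × 0.005 = $6.22
Paid family leave insurance: $1,243.81 × 0.0103 = $12.81
Medicare tax: $1,243.81 × 0.02 = $24.88
Total deductions = $77.61 + $102.61 + $26.70 + $205.27 + $6.22 + $12.81 + $24.88 = $456.10
Net pay = $1,243.81 − $456.10 = $787.71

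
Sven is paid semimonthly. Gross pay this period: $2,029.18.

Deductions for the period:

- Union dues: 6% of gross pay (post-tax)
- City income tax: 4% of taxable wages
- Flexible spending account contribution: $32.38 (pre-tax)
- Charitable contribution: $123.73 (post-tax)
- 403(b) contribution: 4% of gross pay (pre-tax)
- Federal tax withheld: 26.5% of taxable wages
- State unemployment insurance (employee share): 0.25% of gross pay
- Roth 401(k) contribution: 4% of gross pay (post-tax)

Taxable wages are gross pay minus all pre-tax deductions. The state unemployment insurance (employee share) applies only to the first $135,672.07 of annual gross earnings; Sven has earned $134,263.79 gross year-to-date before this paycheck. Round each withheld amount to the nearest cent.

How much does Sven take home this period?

403(b) contribution: $2,029.18 × 0.04 = $81.17
Flexible spending account contribution: $32.38
Pre-tax total = $81.17 + $32.38 = $113.55
Taxable wages = $2,029.18 − $113.55 = $1,915.63
Federal tax withheld: $1,915.63 × 0.265 = $507.64
City income tax: $1,915.63 × 0.04 = $76.63
State unemployment insurance (employee share): only $135,672.07 − $134,263.79 = $1,408.28 of this check is subject → $1,408.28 × 0.0025 = $3.52
Charitable contribution: $123.73
Union dues: $2,029.18 × 0.06 = $121.75
Roth 401(k) contribution: $2,029.18 × 0.04 = $81.17
Total deductions = $81.17 + $32.38 + $507.64 + $76.63 + $3.52 + $123.73 + $121.75 + $81.17 = $1,027.99
Net pay = $2,029.18 − $1,027.99 = $1,001.19

$1,001.19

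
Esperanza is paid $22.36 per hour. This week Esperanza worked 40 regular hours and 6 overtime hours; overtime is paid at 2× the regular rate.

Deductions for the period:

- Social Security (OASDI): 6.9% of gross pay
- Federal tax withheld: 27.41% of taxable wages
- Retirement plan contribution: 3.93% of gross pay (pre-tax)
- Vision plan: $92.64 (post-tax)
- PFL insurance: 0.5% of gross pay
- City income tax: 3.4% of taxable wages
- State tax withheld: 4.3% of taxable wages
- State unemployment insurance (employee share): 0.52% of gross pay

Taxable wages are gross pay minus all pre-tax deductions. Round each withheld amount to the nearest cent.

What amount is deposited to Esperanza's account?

Regular pay: 40 × $22.36 = $894.40
Overtime pay: 6 × $22.36 × 2 = $268.32
Gross pay = $894.40 + $268.32 = $1162.72
Retirement plan contribution: $1162.72 × 0.0393 = $45.69
Taxable wages = $1162.72 − $45.69 = $1117.03
Federal tax withheld: $1117.03 × 0.2741 = $306.18
City income tax: $1117.03 × 0.034 = $37.98
State tax withheld: $1117.03 × 0.043 = $48.03
Social Security (OASDI): $1162.72 × 0.069 = $80.23
PFL insurance: $1162.72 × 0.005 = $5.81
State unemployment insurance (employee share): $1162.72 × 0.0052 = $6.05
Vision plan: $92.64
Total deductions = $45.69 + $306.18 + $37.98 + $48.03 + $80.23 + $5.81 + $6.05 + $92.64 = $622.61
Net pay = $1162.72 − $622.61 = $540.11

$540.11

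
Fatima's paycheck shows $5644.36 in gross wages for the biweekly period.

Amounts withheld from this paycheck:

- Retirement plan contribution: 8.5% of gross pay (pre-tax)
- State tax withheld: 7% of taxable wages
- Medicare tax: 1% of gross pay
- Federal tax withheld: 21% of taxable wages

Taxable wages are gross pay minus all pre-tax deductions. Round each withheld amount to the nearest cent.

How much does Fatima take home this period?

Retirement plan contribution: $5644.36 × 0.085 = $479.77
Taxable wages = $5644.36 − $479.77 = $5164.59
Federal tax withheld: $5164.59 × 0.21 = $1084.56
State tax withheld: $5164.59 × 0.07 = $361.52
Medicare tax: $5644.36 × 0.01 = $56.44
Total deductions = $479.77 + $1084.56 + $361.52 + $56.44 = $1982.29
Net pay = $5644.36 − $1982.29 = $3662.07

$3662.07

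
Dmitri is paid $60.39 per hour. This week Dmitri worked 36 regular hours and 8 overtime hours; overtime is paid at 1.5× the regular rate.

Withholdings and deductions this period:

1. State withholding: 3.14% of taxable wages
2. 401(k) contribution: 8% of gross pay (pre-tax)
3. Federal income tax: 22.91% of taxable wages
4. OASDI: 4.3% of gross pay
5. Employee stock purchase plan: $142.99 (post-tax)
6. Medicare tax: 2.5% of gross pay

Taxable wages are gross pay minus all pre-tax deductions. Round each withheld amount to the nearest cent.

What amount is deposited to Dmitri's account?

$1,632.01

Regular pay: 36 × $60.39 = $2,174.04
Overtime pay: 8 × $60.39 × 1.5 = $724.68
Gross pay = $2,174.04 + $724.68 = $2,898.72
401(k) contribution: $2,898.72 × 0.08 = $231.90
Taxable wages = $2,898.72 − $231.90 = $2,666.82
State withholding: $2,666.82 × 0.0314 = $83.74
Federal income tax: $2,666.82 × 0.2291 = $610.97
Medicare tax: $2,898.72 × 0.025 = $72.47
OASDI: $2,898.72 × 0.043 = $124.64
Employee stock purchase plan: $142.99
Total deductions = $231.90 + $83.74 + $610.97 + $72.47 + $124.64 + $142.99 = $1,266.71
Net pay = $2,898.72 − $1,266.71 = $1,632.01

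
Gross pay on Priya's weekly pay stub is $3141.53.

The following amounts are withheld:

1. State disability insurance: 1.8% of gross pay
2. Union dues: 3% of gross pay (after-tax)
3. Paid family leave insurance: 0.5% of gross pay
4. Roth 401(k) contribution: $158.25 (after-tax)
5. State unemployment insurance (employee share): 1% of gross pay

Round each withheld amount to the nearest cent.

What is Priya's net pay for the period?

State disability insurance: $3141.53 × 0.018 = $56.55
State unemployment insurance (employee share): $3141.53 × 0.01 = $31.42
Paid family leave insurance: $3141.53 × 0.005 = $15.71
Union dues: $3141.53 × 0.03 = $94.25
Roth 401(k) contribution: $158.25
Total deductions = $56.55 + $31.42 + $15.71 + $94.25 + $158.25 = $356.18
Net pay = $3141.53 − $356.18 = $2785.35

$2785.35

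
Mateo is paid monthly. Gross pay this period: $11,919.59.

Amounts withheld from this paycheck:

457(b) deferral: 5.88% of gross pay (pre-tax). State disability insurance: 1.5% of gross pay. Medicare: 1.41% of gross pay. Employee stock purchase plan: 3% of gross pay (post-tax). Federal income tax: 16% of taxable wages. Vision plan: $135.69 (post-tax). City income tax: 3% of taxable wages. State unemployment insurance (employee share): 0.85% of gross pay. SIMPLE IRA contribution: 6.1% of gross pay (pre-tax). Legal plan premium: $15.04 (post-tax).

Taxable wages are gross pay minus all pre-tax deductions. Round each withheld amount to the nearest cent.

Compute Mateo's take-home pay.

$7,541.72

SIMPLE IRA contribution: $11,919.59 × 0.061 = $727.09
457(b) deferral: $11,919.59 × 0.0588 = $700.87
Pre-tax total = $727.09 + $700.87 = $1,427.96
Taxable wages = $11,919.59 − $1,427.96 = $10,491.63
City income tax: $10,491.63 × 0.03 = $314.75
Federal income tax: $10,491.63 × 0.16 = $1,678.66
Medicare: $11,919.59 × 0.0141 = $168.07
State unemployment insurance (employee share): $11,919.59 × 0.0085 = $101.32
State disability insurance: $11,919.59 × 0.015 = $178.79
Vision plan: $135.69
Legal plan premium: $15.04
Employee stock purchase plan: $11,919.59 × 0.03 = $357.59
Total deductions = $727.09 + $700.87 + $314.75 + $1,678.66 + $168.07 + $101.32 + $178.79 + $135.69 + $15.04 + $357.59 = $4,377.87
Net pay = $11,919.59 − $4,377.87 = $7,541.72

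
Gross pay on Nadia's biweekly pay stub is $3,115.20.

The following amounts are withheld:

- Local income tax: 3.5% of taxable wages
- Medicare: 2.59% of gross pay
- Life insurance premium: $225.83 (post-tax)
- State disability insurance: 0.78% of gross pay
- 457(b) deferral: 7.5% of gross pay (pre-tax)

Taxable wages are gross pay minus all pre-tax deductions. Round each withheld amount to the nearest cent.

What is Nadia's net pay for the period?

$2,449.90

457(b) deferral: $3,115.20 × 0.075 = $233.64
Taxable wages = $3,115.20 − $233.64 = $2,881.56
Local income tax: $2,881.56 × 0.035 = $100.85
State disability insurance: $3,115.20 × 0.0078 = $24.30
Medicare: $3,115.20 × 0.0259 = $80.68
Life insurance premium: $225.83
Total deductions = $233.64 + $100.85 + $24.30 + $80.68 + $225.83 = $665.30
Net pay = $3,115.20 − $665.30 = $2,449.90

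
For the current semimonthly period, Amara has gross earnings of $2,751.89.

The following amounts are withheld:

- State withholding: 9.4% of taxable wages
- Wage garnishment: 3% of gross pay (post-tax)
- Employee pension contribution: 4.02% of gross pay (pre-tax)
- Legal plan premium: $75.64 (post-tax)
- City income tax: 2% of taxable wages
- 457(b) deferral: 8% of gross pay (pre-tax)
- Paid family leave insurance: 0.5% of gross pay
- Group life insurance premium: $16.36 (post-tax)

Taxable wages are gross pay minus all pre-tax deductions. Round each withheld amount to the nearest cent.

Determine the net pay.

$1,956.79

Employee pension contribution: $2,751.89 × 0.0402 = $110.63
457(b) deferral: $2,751.89 × 0.08 = $220.15
Pre-tax total = $110.63 + $220.15 = $330.78
Taxable wages = $2,751.89 − $330.78 = $2,421.11
City income tax: $2,421.11 × 0.02 = $48.42
State withholding: $2,421.11 × 0.094 = $227.58
Paid family leave insurance: $2,751.89 × 0.005 = $13.76
Group life insurance premium: $16.36
Legal plan premium: $75.64
Wage garnishment: $2,751.89 × 0.03 = $82.56
Total deductions = $110.63 + $220.15 + $48.42 + $227.58 + $13.76 + $16.36 + $75.64 + $82.56 = $795.10
Net pay = $2,751.89 − $795.10 = $1,956.79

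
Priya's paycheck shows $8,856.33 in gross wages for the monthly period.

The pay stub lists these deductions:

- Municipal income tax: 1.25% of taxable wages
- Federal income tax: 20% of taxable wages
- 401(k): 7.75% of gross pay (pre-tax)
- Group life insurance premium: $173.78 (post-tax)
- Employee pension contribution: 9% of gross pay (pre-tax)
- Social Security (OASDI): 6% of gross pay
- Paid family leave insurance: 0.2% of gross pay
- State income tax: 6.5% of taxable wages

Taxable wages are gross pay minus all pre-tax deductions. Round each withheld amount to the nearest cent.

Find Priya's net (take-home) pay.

$4,604.04

Employee pension contribution: $8,856.33 × 0.09 = $797.07
401(k): $8,856.33 × 0.0775 = $686.37
Pre-tax total = $797.07 + $686.37 = $1,483.44
Taxable wages = $8,856.33 − $1,483.44 = $7,372.89
Municipal income tax: $7,372.89 × 0.0125 = $92.16
Federal income tax: $7,372.89 × 0.2 = $1,474.58
State income tax: $7,372.89 × 0.065 = $479.24
Paid family leave insurance: $8,856.33 × 0.002 = $17.71
Social Security (OASDI): $8,856.33 × 0.06 = $531.38
Group life insurance premium: $173.78
Total deductions = $797.07 + $686.37 + $92.16 + $1,474.58 + $479.24 + $17.71 + $531.38 + $173.78 = $4,252.29
Net pay = $8,856.33 − $4,252.29 = $4,604.04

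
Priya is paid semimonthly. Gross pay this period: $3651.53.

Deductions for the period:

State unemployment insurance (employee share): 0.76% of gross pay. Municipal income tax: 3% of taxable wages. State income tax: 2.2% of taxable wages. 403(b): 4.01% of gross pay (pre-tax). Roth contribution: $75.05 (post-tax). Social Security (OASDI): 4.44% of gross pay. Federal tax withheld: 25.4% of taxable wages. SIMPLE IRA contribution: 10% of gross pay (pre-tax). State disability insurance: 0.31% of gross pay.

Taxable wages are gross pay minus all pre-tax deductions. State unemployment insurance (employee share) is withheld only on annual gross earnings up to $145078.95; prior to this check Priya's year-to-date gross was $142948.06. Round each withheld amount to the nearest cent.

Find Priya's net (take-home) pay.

$1914.43

403(b): $3651.53 × 0.0401 = $146.43
SIMPLE IRA contribution: $3651.53 × 0.1 = $365.15
Pre-tax total = $146.43 + $365.15 = $511.58
Taxable wages = $3651.53 − $511.58 = $3139.95
State income tax: $3139.95 × 0.022 = $69.08
Federal tax withheld: $3139.95 × 0.254 = $797.55
Municipal income tax: $3139.95 × 0.03 = $94.20
State disability insurance: $3651.53 × 0.0031 = $11.32
Social Security (OASDI): $3651.53 × 0.0444 = $162.13
State unemployment insurance (employee share): only $145078.95 − $142948.06 = $2130.89 of this check is subject → $2130.89 × 0.0076 = $16.19
Roth contribution: $75.05
Total deductions = $146.43 + $365.15 + $69.08 + $797.55 + $94.20 + $11.32 + $162.13 + $16.19 + $75.05 = $1737.10
Net pay = $3651.53 − $1737.10 = $1914.43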